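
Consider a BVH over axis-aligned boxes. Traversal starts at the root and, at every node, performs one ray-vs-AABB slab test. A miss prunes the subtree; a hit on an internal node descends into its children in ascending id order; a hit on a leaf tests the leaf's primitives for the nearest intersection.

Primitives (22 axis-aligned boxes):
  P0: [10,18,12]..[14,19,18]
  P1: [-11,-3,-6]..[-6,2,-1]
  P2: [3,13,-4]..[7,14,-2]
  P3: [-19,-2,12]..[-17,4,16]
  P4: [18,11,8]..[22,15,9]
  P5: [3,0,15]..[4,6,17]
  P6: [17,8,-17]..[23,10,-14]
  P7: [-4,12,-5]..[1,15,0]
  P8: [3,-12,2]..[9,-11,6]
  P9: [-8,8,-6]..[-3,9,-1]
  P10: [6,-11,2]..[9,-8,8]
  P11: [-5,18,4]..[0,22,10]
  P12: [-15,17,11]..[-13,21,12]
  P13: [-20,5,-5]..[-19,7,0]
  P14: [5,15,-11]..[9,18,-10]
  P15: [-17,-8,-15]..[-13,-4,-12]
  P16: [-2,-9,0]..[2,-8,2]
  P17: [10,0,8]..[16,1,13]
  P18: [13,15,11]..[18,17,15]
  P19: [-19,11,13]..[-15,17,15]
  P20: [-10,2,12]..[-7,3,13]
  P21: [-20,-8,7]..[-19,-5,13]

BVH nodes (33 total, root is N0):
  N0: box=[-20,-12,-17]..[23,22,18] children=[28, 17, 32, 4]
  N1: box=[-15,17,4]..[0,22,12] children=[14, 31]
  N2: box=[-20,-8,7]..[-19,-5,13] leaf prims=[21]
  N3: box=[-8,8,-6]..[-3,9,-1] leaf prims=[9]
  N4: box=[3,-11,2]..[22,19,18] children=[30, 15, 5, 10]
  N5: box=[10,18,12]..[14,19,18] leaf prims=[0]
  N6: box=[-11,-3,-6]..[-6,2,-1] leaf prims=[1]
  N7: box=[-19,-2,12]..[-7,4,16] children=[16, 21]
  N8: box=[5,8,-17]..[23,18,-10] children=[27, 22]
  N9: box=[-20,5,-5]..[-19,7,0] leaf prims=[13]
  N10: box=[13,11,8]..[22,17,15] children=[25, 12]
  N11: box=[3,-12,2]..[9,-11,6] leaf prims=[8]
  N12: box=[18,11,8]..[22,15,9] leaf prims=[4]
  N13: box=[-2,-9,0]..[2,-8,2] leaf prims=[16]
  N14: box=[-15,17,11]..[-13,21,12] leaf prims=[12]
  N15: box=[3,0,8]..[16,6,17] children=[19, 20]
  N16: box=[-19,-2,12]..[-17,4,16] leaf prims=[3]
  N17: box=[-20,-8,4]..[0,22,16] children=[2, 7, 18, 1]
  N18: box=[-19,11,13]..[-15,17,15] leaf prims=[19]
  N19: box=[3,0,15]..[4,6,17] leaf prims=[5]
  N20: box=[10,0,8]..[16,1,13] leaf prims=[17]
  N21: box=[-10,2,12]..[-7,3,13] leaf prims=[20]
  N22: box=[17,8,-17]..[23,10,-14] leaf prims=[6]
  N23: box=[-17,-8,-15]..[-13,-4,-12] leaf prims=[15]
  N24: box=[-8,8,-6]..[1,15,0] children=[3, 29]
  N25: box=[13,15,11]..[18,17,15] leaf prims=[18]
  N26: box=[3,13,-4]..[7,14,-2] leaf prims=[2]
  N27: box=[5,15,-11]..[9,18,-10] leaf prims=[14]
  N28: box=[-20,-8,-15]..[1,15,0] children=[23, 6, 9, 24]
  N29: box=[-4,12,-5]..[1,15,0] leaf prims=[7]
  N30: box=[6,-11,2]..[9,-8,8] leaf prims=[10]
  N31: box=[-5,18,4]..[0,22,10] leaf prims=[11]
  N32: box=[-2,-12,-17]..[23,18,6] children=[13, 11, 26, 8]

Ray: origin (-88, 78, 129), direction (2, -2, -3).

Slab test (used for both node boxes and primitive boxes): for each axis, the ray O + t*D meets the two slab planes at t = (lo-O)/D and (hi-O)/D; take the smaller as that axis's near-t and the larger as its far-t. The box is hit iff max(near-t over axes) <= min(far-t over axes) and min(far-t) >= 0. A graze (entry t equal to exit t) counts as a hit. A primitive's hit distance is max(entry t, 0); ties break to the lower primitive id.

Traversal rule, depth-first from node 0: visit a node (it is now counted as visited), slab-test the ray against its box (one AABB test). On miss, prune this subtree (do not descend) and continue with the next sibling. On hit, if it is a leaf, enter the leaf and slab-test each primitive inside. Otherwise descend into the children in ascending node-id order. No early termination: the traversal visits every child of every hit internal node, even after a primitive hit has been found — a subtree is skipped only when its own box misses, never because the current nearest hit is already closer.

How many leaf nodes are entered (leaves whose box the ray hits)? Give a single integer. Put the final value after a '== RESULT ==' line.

Trace the traversal:
N0 x:[34,111/2] y:[28,45] z:[37,146/3] -> hit [37,45], descend [4, 17, 28, 32]
  N4 x:[91/2,55] y:[59/2,89/2] z:[37,127/3] -> miss, prune
  N17 x:[34,44] y:[28,43] z:[113/3,125/3] -> hit [113/3,125/3], descend [1, 2, 7, 18]
    N1 x:[73/2,44] y:[28,61/2] z:[39,125/3] -> miss, prune
    N2 x:[34,69/2] y:[83/2,43] z:[116/3,122/3] -> miss, prune
    N7 x:[69/2,81/2] y:[37,40] z:[113/3,39] -> hit [113/3,39], descend [16, 21]
      N16 x:[69/2,71/2] y:[37,40] z:[113/3,39] -> miss, prune
      N21 x:[39,81/2] y:[75/2,38] z:[116/3,39] -> miss, prune
    N18 x:[69/2,73/2] y:[61/2,67/2] z:[38,116/3] -> miss, prune
  N28 x:[34,89/2] y:[63/2,43] z:[43,48] -> hit [43,43], descend [6, 9, 23, 24]
    N6 x:[77/2,41] y:[38,81/2] z:[130/3,45] -> miss, prune
    N9 x:[34,69/2] y:[71/2,73/2] z:[43,134/3] -> miss, prune
    N23 x:[71/2,75/2] y:[41,43] z:[47,48] -> miss, prune
    N24 x:[40,89/2] y:[63/2,35] z:[43,45] -> miss, prune
  N32 x:[43,111/2] y:[30,45] z:[41,146/3] -> hit [43,45], descend [8, 11, 13, 26]
    N8 x:[93/2,111/2] y:[30,35] z:[139/3,146/3] -> miss, prune
    N11 x:[91/2,97/2] y:[89/2,45] z:[41,127/3] -> miss, prune
    N13 x:[43,45] y:[43,87/2] z:[127/3,43] -> hit [43,43] leaf, test {P16@t=43}
    N26 x:[91/2,95/2] y:[32,65/2] z:[131/3,133/3] -> miss, prune

19 AABB tests over nodes [0, 4, 17, 1, 2, 7, 16, 21, 18, 28, 6, 9, 23, 24, 32, 8, 11, 13, 26]; 1 leaf entered; closest P16.

== RESULT ==
1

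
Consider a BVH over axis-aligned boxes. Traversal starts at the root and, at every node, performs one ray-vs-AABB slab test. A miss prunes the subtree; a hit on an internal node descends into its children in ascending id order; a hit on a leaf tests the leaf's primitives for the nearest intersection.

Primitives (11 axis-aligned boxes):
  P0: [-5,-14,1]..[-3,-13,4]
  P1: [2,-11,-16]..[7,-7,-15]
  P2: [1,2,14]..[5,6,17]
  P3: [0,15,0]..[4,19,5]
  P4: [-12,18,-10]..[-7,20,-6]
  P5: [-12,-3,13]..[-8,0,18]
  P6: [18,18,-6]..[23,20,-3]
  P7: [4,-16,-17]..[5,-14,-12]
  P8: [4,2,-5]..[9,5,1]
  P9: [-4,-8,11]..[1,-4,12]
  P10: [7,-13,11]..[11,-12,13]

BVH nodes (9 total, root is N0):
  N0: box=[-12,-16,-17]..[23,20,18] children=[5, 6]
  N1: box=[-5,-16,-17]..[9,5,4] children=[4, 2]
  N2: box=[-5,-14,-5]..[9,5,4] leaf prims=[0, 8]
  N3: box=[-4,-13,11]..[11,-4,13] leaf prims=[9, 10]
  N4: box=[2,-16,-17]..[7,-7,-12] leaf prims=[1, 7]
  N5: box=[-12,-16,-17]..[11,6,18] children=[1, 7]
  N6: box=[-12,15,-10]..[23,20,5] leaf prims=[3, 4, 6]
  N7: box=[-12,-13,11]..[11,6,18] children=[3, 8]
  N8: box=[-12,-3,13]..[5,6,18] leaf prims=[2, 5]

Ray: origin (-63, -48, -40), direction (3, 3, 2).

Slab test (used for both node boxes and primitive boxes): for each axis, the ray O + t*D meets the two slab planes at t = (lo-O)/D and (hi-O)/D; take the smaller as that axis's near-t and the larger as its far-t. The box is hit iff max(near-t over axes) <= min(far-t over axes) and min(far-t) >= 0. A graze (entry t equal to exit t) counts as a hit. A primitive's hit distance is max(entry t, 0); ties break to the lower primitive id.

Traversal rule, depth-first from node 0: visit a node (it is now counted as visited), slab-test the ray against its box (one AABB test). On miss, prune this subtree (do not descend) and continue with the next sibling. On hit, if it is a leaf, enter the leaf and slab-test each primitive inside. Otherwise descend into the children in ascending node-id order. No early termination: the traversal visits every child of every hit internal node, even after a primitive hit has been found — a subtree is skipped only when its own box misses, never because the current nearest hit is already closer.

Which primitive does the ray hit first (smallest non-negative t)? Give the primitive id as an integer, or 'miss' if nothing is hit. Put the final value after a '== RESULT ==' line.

Traverse from the root:
N0 x:[17,86/3] y:[32/3,68/3] z:[23/2,29] -> hit [17,68/3], descend [5, 6]
  N5 x:[17,74/3] y:[32/3,18] z:[23/2,29] -> hit [17,18], descend [1, 7]
    N1 x:[58/3,24] y:[32/3,53/3] z:[23/2,22] -> miss, prune
    N7 x:[17,74/3] y:[35/3,18] z:[51/2,29] -> miss, prune
  N6 x:[17,86/3] y:[21,68/3] z:[15,45/2] -> hit [21,45/2] leaf, test {P3@t=21, P4(miss), P6(miss)}

Visited [0, 5, 1, 7, 6]. Tests: 5 box, 1 leaf. Nearest: P3.

== RESULT ==
3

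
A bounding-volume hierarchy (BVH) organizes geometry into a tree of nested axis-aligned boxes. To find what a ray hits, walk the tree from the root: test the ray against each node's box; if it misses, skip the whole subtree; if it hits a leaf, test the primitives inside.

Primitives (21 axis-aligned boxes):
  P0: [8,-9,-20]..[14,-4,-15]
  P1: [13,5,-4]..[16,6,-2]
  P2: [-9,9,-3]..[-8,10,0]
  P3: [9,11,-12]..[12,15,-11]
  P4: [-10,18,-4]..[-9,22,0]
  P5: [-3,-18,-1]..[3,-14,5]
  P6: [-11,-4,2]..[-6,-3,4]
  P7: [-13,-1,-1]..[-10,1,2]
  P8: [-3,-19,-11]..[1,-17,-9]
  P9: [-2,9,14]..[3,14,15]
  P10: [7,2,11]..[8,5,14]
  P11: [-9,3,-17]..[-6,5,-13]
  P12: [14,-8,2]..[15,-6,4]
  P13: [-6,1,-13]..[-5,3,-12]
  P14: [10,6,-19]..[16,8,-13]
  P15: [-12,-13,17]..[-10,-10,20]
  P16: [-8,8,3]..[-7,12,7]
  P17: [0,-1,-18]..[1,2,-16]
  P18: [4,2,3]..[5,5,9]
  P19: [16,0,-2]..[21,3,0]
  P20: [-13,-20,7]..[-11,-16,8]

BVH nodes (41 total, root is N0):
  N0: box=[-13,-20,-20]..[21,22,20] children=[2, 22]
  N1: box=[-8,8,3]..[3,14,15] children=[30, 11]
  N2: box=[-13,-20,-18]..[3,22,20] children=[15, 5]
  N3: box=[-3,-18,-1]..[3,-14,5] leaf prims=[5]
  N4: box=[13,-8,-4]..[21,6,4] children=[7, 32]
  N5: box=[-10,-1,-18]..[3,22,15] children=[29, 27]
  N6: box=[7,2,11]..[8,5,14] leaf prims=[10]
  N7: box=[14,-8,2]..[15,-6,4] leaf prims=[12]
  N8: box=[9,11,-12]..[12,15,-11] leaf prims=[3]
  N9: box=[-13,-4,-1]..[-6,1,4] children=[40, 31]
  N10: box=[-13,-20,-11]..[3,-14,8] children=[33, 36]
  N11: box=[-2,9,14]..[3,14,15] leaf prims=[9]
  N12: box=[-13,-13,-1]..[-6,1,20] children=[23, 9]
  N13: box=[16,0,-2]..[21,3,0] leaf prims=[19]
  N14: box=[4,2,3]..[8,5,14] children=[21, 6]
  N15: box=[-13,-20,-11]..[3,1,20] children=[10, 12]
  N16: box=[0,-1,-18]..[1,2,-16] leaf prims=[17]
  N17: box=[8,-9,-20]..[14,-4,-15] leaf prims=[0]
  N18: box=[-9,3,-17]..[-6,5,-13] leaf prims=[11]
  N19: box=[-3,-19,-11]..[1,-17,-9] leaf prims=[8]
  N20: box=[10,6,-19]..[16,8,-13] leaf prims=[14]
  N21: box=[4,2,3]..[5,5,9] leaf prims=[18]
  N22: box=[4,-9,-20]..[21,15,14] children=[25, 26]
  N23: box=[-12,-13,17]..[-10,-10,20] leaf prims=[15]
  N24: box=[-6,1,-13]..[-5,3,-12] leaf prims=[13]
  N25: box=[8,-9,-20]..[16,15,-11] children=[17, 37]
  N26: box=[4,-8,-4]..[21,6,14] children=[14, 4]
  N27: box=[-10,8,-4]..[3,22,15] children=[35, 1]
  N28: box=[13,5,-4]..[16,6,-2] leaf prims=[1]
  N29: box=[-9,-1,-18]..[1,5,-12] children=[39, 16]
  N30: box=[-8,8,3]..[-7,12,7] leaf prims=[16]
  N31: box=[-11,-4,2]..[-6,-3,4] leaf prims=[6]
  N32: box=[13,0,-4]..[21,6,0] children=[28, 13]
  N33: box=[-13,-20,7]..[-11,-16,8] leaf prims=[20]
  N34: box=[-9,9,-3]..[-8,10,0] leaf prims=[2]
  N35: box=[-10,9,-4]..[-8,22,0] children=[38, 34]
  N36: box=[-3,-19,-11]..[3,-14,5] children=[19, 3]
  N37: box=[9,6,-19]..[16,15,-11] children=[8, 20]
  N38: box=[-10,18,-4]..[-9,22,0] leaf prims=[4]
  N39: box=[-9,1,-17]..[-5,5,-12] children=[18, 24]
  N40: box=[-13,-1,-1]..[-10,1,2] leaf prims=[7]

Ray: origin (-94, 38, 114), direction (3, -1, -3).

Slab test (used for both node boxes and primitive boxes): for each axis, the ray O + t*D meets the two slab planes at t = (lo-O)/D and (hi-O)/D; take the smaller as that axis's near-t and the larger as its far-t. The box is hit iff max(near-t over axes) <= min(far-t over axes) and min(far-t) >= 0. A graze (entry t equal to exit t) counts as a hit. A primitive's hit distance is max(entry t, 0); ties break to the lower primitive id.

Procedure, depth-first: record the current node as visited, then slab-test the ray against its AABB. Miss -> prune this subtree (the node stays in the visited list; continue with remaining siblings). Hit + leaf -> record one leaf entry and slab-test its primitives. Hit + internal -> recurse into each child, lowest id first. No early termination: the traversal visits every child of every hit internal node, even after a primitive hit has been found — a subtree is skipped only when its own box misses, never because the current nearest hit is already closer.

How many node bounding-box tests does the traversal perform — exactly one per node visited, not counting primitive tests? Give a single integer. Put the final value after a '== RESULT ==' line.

Trace the traversal:
N0 x:[27,115/3] y:[16,58] z:[94/3,134/3] -> hit [94/3,115/3], descend [2, 22]
  N2 x:[27,97/3] y:[16,58] z:[94/3,44] -> hit [94/3,97/3], descend [5, 15]
    N5 x:[28,97/3] y:[16,39] z:[33,44] -> miss, prune
    N15 x:[27,97/3] y:[37,58] z:[94/3,125/3] -> miss, prune
  N22 x:[98/3,115/3] y:[23,47] z:[100/3,134/3] -> hit [100/3,115/3], descend [25, 26]
    N25 x:[34,110/3] y:[23,47] z:[125/3,134/3] -> miss, prune
    N26 x:[98/3,115/3] y:[32,46] z:[100/3,118/3] -> hit [100/3,115/3], descend [4, 14]
      N4 x:[107/3,115/3] y:[32,46] z:[110/3,118/3] -> hit [110/3,115/3], descend [7, 32]
        N7 x:[36,109/3] y:[44,46] z:[110/3,112/3] -> miss, prune
        N32 x:[107/3,115/3] y:[32,38] z:[38,118/3] -> hit [38,38], descend [13, 28]
          N13 x:[110/3,115/3] y:[35,38] z:[38,116/3] -> hit [38,38] leaf, test {P19@t=38}
          N28 x:[107/3,110/3] y:[32,33] z:[116/3,118/3] -> miss, prune
      N14 x:[98/3,34] y:[33,36] z:[100/3,37] -> hit [100/3,34], descend [6, 21]
        N6 x:[101/3,34] y:[33,36] z:[100/3,103/3] -> hit [101/3,34] leaf, test {P10@t=101/3}
        N21 x:[98/3,33] y:[33,36] z:[35,37] -> miss, prune

Visited [0, 2, 5, 15, 22, 25, 26, 4, 7, 32, 13, 28, 14, 6, 21]. Tests: 15 box, 2 leaf. Nearest: P10.

== RESULT ==
15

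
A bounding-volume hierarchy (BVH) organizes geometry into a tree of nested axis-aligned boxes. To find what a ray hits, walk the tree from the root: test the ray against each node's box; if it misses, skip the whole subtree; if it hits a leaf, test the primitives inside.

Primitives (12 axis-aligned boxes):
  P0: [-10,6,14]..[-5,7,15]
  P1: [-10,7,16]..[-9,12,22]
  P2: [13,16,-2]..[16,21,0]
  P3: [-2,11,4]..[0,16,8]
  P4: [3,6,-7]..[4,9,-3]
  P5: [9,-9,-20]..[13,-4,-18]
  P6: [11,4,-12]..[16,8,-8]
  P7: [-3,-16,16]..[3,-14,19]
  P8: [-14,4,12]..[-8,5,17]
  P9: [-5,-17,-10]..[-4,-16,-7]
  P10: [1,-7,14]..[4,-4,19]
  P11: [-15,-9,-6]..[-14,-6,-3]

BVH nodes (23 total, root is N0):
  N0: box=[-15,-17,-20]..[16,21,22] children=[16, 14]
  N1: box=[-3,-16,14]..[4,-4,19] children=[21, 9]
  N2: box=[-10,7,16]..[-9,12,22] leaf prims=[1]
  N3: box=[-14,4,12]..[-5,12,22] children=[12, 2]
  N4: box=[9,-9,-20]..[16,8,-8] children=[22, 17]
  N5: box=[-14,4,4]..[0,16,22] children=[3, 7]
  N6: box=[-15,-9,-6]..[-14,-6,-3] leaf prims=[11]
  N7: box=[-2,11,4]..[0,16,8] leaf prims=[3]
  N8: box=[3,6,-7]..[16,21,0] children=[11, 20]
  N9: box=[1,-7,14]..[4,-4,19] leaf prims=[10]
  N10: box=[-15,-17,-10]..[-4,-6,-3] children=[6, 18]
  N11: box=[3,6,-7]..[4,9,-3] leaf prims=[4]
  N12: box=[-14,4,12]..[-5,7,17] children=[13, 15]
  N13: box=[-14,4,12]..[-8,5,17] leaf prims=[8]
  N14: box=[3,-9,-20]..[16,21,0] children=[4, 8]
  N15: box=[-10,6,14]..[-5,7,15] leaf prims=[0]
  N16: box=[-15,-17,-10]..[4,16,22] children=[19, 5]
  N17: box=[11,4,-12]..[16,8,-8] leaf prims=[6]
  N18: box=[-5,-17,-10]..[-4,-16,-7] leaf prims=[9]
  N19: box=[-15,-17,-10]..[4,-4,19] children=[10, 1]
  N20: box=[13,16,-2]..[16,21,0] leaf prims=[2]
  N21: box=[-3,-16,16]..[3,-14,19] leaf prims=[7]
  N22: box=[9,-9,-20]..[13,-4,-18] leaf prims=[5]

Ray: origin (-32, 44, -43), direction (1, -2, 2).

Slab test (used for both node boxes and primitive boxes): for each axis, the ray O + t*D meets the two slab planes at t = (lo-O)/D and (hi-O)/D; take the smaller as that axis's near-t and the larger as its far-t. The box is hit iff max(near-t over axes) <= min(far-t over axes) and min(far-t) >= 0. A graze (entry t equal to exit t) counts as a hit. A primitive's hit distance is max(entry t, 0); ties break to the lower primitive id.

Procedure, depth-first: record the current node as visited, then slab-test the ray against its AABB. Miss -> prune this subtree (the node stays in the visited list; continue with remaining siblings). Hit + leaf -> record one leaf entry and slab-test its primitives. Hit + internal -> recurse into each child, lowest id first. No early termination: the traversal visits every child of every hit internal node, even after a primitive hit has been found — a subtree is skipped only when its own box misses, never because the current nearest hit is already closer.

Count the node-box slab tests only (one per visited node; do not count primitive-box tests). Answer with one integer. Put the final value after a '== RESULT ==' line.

Walk:
N0 x:[17,48] y:[23/2,61/2] z:[23/2,65/2] -> hit [17,61/2], descend [14, 16]
  N14 x:[35,48] y:[23/2,53/2] z:[23/2,43/2] -> miss, prune
  N16 x:[17,36] y:[14,61/2] z:[33/2,65/2] -> hit [17,61/2], descend [5, 19]
    N5 x:[18,32] y:[14,20] z:[47/2,65/2] -> miss, prune
    N19 x:[17,36] y:[24,61/2] z:[33/2,31] -> hit [24,61/2], descend [1, 10]
      N1 x:[29,36] y:[24,30] z:[57/2,31] -> hit [29,30], descend [9, 21]
        N9 x:[33,36] y:[24,51/2] z:[57/2,31] -> miss, prune
        N21 x:[29,35] y:[29,30] z:[59/2,31] -> hit [59/2,30] leaf, test {P7@t=59/2}
      N10 x:[17,28] y:[25,61/2] z:[33/2,20] -> miss, prune

order=[0, 14, 16, 5, 19, 1, 9, 21, 10]  |boxes|=9  |leaves|=1  hit=P7

== RESULT ==
9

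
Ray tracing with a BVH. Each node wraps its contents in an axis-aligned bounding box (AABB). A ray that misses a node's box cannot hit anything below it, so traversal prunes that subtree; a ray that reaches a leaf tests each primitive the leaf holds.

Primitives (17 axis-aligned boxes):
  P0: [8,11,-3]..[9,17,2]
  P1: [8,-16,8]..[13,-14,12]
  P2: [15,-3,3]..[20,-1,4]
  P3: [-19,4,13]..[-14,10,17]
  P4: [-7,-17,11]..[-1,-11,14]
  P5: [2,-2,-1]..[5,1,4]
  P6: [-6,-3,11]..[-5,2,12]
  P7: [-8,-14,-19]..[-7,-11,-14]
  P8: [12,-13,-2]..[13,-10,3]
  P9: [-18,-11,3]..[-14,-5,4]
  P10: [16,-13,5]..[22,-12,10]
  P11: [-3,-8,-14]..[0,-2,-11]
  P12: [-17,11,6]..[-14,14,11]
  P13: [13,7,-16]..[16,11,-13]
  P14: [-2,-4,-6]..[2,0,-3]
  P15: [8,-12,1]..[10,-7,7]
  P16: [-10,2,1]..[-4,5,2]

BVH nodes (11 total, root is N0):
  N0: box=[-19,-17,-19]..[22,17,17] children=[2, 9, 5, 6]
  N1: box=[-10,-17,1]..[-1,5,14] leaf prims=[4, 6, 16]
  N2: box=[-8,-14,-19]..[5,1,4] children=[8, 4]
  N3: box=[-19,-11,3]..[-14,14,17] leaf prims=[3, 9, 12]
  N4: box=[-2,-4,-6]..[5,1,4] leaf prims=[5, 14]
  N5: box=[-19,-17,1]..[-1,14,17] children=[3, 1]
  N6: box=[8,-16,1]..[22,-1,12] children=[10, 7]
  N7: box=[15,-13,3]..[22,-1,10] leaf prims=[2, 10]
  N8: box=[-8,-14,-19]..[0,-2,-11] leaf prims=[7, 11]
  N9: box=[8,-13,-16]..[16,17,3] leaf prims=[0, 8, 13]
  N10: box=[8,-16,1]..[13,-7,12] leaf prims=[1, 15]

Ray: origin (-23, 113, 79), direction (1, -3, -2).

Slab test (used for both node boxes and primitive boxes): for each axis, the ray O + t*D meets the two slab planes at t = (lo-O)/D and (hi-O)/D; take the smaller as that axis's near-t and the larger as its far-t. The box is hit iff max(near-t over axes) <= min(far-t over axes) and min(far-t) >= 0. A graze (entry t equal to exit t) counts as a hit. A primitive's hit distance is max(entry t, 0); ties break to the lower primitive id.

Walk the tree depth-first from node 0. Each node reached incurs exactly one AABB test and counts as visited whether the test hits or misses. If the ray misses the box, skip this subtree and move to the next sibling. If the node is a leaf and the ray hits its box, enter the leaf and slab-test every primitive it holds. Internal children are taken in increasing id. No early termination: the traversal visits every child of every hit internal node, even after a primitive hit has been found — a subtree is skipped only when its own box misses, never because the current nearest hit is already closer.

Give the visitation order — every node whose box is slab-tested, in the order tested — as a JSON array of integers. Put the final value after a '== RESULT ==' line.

Trace the traversal:
N0 x:[4,45] y:[32,130/3] z:[31,49] -> hit [32,130/3], descend [2, 5, 6, 9]
  N2 x:[15,28] y:[112/3,127/3] z:[75/2,49] -> miss, prune
  N5 x:[4,22] y:[33,130/3] z:[31,39] -> miss, prune
  N6 x:[31,45] y:[38,43] z:[67/2,39] -> hit [38,39], descend [7, 10]
    N7 x:[38,45] y:[38,42] z:[69/2,38] -> hit [38,38] leaf, test {P2@t=38, P10(miss)}
    N10 x:[31,36] y:[40,43] z:[67/2,39] -> miss, prune
  N9 x:[31,39] y:[32,42] z:[38,95/2] -> hit [38,39] leaf, test {P0(miss), P8(miss), P13(miss)}

order=[0, 2, 5, 6, 7, 10, 9]  |boxes|=7  |leaves|=2  hit=P2

== RESULT ==
[0, 2, 5, 6, 7, 10, 9]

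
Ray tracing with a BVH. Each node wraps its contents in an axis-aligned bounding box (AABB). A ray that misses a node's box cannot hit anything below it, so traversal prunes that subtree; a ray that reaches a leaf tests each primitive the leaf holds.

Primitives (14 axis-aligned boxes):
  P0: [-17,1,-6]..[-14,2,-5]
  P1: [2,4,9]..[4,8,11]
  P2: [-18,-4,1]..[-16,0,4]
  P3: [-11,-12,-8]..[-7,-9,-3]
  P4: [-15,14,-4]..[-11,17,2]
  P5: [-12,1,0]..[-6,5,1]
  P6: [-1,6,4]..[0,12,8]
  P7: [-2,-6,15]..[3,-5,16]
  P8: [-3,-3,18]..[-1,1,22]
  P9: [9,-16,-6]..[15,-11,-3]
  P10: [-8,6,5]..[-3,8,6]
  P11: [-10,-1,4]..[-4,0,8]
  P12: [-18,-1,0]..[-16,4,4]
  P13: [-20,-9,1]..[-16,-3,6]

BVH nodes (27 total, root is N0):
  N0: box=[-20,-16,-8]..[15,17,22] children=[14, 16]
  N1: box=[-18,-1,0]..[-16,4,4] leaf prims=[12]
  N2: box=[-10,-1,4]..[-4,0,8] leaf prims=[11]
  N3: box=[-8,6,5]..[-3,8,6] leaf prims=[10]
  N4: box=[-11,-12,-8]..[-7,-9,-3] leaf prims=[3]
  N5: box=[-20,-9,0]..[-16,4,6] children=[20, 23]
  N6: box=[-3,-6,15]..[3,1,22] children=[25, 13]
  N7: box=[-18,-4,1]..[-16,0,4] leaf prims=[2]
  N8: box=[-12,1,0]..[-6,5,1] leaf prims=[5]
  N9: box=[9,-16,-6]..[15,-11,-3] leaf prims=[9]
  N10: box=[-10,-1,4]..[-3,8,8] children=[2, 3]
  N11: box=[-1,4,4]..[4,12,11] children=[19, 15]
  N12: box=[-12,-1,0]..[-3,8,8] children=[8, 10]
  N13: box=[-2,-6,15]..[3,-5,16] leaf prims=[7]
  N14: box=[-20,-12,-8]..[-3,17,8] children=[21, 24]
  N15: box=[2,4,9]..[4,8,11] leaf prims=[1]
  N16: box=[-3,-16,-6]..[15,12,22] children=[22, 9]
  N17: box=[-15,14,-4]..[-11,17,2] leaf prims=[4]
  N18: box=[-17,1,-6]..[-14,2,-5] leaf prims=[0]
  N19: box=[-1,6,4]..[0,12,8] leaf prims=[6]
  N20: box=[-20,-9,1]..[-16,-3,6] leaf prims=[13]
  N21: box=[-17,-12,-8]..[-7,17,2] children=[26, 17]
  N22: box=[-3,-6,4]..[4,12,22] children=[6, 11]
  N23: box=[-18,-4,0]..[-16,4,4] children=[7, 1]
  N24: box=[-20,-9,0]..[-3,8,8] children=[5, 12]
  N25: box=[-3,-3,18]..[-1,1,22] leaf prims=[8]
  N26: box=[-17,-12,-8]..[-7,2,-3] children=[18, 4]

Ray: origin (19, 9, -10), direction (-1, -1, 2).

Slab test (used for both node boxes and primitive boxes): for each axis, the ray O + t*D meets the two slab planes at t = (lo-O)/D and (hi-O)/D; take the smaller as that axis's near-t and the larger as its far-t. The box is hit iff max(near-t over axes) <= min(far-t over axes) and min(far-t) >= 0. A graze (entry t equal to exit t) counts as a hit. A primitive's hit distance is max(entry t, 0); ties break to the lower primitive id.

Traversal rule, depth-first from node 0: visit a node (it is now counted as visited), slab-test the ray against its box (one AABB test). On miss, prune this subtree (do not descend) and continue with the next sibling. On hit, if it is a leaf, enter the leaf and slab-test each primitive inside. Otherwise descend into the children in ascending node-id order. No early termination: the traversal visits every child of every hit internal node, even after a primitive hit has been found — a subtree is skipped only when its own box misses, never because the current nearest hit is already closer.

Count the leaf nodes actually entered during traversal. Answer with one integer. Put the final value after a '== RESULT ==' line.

Walk:
N0 x:[4,39] y:[-8,25] z:[1,16] -> hit [4,16], descend [14, 16]
  N14 x:[22,39] y:[-8,21] z:[1,9] -> miss, prune
  N16 x:[4,22] y:[-3,25] z:[2,16] -> hit [4,16], descend [9, 22]
    N9 x:[4,10] y:[20,25] z:[2,7/2] -> miss, prune
    N22 x:[15,22] y:[-3,15] z:[7,16] -> hit [15,15], descend [6, 11]
      N6 x:[16,22] y:[8,15] z:[25/2,16] -> miss, prune
      N11 x:[15,20] y:[-3,5] z:[7,21/2] -> miss, prune

Summary -> nodes [0, 14, 16, 9, 22, 6, 11]; box-tests=7; leaf-entries=0; first=miss

== RESULT ==
0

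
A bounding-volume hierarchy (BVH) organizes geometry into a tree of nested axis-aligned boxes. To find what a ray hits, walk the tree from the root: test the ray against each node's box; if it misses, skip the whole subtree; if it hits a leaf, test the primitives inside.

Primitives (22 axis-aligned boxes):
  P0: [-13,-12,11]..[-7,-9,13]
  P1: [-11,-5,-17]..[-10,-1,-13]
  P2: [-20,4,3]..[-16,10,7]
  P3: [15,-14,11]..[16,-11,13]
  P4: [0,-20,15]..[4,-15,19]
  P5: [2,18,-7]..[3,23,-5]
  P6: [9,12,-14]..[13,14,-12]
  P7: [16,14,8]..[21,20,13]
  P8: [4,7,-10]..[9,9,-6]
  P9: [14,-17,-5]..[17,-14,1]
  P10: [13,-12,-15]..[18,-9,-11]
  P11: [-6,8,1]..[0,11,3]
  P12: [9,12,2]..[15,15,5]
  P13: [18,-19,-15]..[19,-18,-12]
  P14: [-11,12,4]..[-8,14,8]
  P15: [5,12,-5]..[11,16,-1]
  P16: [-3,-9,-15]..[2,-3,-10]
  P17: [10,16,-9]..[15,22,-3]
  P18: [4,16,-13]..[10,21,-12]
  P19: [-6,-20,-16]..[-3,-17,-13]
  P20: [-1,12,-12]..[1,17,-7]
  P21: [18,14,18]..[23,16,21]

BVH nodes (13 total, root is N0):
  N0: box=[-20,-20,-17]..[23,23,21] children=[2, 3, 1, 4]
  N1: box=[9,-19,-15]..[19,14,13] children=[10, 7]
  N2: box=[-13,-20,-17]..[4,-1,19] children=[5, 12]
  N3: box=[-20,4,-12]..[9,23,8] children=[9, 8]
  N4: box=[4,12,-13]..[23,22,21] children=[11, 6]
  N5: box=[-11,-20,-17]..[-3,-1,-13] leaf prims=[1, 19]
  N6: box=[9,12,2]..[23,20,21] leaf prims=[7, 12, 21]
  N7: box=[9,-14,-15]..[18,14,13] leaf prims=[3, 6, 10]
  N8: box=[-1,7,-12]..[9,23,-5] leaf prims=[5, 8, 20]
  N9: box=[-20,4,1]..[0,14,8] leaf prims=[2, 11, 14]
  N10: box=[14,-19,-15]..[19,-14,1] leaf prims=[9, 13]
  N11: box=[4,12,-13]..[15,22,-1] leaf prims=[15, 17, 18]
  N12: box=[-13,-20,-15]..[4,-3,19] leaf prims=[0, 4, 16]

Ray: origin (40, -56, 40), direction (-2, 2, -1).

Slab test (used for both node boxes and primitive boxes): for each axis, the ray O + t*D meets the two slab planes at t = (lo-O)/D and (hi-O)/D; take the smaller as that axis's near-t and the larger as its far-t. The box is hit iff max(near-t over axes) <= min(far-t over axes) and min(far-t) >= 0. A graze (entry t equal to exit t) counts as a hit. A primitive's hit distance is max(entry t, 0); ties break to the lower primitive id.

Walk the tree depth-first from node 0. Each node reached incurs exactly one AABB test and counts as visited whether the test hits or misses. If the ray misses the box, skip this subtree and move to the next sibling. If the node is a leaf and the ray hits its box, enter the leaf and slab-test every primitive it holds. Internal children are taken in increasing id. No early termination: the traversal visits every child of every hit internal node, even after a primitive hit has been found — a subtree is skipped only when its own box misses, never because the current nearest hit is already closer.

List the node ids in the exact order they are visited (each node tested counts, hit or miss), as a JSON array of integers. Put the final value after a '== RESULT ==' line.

Trace the traversal:
N0 x:[17/2,30] y:[18,79/2] z:[19,57] -> hit [19,30], descend [1, 2, 3, 4]
  N1 x:[21/2,31/2] y:[37/2,35] z:[27,55] -> miss, prune
  N2 x:[18,53/2] y:[18,55/2] z:[21,57] -> hit [21,53/2], descend [5, 12]
    N5 x:[43/2,51/2] y:[18,55/2] z:[53,57] -> miss, prune
    N12 x:[18,53/2] y:[18,53/2] z:[21,55] -> hit [21,53/2] leaf, test {P0(miss), P4(miss), P16(miss)}
  N3 x:[31/2,30] y:[30,79/2] z:[32,52] -> miss, prune
  N4 x:[17/2,18] y:[34,39] z:[19,53] -> miss, prune

Visited [0, 1, 2, 5, 12, 3, 4]. Tests: 7 box, 1 leaf. Nearest: miss.

== RESULT ==
[0, 1, 2, 5, 12, 3, 4]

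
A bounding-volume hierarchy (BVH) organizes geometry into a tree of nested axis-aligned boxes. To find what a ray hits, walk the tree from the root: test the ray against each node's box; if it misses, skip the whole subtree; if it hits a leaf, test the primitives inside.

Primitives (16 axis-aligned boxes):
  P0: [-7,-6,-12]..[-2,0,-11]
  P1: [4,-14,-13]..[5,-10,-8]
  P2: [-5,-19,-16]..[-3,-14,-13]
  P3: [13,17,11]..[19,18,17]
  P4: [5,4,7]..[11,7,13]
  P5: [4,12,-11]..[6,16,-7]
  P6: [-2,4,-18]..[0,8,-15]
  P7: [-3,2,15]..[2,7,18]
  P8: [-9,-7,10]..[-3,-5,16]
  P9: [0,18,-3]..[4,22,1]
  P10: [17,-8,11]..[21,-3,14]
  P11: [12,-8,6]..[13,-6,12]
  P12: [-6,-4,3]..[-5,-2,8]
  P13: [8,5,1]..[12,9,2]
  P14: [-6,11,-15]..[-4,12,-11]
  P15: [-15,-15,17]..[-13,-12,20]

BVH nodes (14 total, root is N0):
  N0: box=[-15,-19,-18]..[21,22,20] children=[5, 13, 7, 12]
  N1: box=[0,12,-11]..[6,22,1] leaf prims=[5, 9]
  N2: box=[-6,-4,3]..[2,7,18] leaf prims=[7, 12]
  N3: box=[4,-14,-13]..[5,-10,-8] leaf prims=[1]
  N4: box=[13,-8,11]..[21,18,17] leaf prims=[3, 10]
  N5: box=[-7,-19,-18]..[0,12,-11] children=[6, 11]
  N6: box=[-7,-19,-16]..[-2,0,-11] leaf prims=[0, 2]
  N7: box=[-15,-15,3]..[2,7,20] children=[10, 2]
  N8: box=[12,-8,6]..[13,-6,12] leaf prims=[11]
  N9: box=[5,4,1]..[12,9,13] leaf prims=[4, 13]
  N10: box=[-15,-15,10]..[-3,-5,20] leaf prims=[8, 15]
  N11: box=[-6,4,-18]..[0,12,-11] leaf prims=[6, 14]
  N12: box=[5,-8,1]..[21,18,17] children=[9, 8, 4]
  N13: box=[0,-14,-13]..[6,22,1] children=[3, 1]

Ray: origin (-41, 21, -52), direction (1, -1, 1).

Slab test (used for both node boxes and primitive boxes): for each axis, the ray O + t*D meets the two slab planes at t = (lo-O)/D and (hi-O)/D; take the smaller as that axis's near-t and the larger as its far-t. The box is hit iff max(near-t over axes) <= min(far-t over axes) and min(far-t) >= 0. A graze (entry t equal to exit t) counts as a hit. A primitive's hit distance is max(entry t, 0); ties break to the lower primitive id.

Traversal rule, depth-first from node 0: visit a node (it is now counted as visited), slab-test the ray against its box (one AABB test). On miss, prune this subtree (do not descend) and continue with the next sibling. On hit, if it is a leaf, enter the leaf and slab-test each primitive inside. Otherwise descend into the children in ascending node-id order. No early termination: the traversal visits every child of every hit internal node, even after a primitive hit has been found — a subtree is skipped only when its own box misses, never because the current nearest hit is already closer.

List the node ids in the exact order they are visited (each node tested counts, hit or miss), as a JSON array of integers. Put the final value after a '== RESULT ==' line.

Trace the traversal:
N0 x:[26,62] y:[-1,40] z:[34,72] -> hit [34,40], descend [5, 7, 12, 13]
  N5 x:[34,41] y:[9,40] z:[34,41] -> hit [34,40], descend [6, 11]
    N6 x:[34,39] y:[21,40] z:[36,41] -> hit [36,39] leaf, test {P0(miss), P2@t=36}
    N11 x:[35,41] y:[9,17] z:[34,41] -> miss, prune
  N7 x:[26,43] y:[14,36] z:[55,72] -> miss, prune
  N12 x:[46,62] y:[3,29] z:[53,69] -> miss, prune
  N13 x:[41,47] y:[-1,35] z:[39,53] -> miss, prune

7 AABB tests over nodes [0, 5, 6, 11, 7, 12, 13]; 1 leaf entered; closest P2.

== RESULT ==
[0, 5, 6, 11, 7, 12, 13]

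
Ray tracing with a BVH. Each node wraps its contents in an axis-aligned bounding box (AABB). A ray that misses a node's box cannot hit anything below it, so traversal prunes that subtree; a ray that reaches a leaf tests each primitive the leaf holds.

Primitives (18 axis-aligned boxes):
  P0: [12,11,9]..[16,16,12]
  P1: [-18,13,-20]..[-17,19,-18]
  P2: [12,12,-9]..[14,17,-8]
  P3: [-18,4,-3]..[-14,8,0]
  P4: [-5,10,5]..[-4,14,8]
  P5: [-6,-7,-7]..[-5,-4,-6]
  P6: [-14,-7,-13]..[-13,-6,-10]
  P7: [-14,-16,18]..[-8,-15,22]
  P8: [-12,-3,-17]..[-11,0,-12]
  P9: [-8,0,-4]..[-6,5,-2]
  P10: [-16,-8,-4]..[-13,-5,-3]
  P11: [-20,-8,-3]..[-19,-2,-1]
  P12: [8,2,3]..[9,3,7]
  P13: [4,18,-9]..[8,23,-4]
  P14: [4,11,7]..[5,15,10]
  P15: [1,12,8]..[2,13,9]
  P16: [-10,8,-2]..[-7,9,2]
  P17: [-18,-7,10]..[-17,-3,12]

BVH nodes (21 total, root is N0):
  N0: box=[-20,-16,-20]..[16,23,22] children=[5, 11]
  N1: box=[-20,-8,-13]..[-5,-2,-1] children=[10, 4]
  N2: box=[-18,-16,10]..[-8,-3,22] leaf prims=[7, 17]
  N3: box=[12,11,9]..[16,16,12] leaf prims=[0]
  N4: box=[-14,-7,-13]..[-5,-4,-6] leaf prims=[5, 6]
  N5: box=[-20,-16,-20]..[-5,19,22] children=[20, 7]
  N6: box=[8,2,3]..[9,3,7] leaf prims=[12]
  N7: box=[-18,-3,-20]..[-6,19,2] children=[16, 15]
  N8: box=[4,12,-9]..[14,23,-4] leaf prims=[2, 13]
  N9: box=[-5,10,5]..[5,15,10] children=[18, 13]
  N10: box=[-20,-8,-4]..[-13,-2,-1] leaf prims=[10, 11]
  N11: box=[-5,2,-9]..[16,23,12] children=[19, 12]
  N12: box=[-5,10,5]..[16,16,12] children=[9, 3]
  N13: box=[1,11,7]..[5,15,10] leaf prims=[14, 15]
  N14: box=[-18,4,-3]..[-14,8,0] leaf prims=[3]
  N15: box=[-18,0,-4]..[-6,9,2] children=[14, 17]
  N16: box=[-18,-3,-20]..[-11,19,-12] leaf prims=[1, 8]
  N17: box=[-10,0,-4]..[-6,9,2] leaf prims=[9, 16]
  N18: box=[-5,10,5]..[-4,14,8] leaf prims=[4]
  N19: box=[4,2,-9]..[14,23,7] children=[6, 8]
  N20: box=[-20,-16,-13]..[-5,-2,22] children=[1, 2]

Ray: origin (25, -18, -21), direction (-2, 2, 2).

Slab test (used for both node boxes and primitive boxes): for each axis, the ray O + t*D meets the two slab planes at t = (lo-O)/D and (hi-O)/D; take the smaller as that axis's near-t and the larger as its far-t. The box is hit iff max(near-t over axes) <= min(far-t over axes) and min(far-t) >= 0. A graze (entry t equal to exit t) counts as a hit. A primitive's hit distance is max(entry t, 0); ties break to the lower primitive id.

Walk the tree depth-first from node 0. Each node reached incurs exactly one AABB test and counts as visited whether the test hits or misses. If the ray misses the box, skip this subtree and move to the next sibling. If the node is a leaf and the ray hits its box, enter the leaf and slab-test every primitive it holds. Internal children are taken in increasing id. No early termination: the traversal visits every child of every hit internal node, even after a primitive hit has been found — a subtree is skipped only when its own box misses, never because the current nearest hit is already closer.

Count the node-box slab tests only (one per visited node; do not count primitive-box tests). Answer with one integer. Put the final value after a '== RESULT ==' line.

Traverse from the root:
N0 x:[9/2,45/2] y:[1,41/2] z:[1/2,43/2] -> hit [9/2,41/2], descend [5, 11]
  N5 x:[15,45/2] y:[1,37/2] z:[1/2,43/2] -> hit [15,37/2], descend [7, 20]
    N7 x:[31/2,43/2] y:[15/2,37/2] z:[1/2,23/2] -> miss, prune
    N20 x:[15,45/2] y:[1,8] z:[4,43/2] -> miss, prune
  N11 x:[9/2,15] y:[10,41/2] z:[6,33/2] -> hit [10,15], descend [12, 19]
    N12 x:[9/2,15] y:[14,17] z:[13,33/2] -> hit [14,15], descend [3, 9]
      N3 x:[9/2,13/2] y:[29/2,17] z:[15,33/2] -> miss, prune
      N9 x:[10,15] y:[14,33/2] z:[13,31/2] -> hit [14,15], descend [13, 18]
        N13 x:[10,12] y:[29/2,33/2] z:[14,31/2] -> miss, prune
        N18 x:[29/2,15] y:[14,16] z:[13,29/2] -> hit [29/2,29/2] leaf, test {P4@t=29/2}
    N19 x:[11/2,21/2] y:[10,41/2] z:[6,14] -> hit [10,21/2], descend [6, 8]
      N6 x:[8,17/2] y:[10,21/2] z:[12,14] -> miss, prune
      N8 x:[11/2,21/2] y:[15,41/2] z:[6,17/2] -> miss, prune

Visited [0, 5, 7, 20, 11, 12, 3, 9, 13, 18, 19, 6, 8]. Tests: 13 box, 1 leaf. Nearest: P4.

== RESULT ==
13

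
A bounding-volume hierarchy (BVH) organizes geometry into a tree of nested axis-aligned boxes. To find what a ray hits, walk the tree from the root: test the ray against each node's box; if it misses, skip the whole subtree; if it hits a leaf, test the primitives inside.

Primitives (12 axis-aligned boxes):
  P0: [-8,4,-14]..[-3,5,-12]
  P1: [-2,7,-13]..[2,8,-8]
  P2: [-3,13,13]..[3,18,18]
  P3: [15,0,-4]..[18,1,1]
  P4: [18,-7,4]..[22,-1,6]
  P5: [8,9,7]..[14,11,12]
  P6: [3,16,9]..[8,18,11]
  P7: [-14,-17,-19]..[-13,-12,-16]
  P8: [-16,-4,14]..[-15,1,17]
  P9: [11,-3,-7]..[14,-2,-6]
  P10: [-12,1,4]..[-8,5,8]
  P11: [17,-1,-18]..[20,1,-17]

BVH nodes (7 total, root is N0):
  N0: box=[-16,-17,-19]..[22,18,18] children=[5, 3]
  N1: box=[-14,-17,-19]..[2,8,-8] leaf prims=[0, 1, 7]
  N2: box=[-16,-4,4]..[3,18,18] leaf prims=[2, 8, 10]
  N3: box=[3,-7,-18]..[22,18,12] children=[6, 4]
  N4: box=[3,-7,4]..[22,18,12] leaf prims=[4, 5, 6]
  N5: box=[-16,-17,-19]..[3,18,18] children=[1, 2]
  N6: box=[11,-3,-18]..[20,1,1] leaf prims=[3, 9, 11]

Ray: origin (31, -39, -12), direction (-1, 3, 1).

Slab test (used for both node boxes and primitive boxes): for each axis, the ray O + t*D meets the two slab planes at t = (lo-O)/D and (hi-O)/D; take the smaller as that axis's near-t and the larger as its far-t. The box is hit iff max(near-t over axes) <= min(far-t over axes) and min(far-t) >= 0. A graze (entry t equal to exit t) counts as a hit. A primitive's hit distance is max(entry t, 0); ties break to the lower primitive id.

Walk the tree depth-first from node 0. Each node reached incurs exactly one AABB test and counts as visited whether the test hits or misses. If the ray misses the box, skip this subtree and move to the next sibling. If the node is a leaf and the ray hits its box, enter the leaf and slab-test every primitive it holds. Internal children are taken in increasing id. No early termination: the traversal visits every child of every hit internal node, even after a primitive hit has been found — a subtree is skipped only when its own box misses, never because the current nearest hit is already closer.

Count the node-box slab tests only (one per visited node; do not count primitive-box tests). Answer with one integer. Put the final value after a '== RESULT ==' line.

Trace the traversal:
N0 x:[9,47] y:[22/3,19] z:[-7,30] -> hit [9,19], descend [3, 5]
  N3 x:[9,28] y:[32/3,19] z:[-6,24] -> hit [32/3,19], descend [4, 6]
    N4 x:[9,28] y:[32/3,19] z:[16,24] -> hit [16,19] leaf, test {P4(miss), P5(miss), P6(miss)}
    N6 x:[11,20] y:[12,40/3] z:[-6,13] -> hit [12,13] leaf, test {P3@t=13, P9(miss), P11(miss)}
  N5 x:[28,47] y:[22/3,19] z:[-7,30] -> miss, prune

order=[0, 3, 4, 6, 5]  |boxes|=5  |leaves|=2  hit=P3

== RESULT ==
5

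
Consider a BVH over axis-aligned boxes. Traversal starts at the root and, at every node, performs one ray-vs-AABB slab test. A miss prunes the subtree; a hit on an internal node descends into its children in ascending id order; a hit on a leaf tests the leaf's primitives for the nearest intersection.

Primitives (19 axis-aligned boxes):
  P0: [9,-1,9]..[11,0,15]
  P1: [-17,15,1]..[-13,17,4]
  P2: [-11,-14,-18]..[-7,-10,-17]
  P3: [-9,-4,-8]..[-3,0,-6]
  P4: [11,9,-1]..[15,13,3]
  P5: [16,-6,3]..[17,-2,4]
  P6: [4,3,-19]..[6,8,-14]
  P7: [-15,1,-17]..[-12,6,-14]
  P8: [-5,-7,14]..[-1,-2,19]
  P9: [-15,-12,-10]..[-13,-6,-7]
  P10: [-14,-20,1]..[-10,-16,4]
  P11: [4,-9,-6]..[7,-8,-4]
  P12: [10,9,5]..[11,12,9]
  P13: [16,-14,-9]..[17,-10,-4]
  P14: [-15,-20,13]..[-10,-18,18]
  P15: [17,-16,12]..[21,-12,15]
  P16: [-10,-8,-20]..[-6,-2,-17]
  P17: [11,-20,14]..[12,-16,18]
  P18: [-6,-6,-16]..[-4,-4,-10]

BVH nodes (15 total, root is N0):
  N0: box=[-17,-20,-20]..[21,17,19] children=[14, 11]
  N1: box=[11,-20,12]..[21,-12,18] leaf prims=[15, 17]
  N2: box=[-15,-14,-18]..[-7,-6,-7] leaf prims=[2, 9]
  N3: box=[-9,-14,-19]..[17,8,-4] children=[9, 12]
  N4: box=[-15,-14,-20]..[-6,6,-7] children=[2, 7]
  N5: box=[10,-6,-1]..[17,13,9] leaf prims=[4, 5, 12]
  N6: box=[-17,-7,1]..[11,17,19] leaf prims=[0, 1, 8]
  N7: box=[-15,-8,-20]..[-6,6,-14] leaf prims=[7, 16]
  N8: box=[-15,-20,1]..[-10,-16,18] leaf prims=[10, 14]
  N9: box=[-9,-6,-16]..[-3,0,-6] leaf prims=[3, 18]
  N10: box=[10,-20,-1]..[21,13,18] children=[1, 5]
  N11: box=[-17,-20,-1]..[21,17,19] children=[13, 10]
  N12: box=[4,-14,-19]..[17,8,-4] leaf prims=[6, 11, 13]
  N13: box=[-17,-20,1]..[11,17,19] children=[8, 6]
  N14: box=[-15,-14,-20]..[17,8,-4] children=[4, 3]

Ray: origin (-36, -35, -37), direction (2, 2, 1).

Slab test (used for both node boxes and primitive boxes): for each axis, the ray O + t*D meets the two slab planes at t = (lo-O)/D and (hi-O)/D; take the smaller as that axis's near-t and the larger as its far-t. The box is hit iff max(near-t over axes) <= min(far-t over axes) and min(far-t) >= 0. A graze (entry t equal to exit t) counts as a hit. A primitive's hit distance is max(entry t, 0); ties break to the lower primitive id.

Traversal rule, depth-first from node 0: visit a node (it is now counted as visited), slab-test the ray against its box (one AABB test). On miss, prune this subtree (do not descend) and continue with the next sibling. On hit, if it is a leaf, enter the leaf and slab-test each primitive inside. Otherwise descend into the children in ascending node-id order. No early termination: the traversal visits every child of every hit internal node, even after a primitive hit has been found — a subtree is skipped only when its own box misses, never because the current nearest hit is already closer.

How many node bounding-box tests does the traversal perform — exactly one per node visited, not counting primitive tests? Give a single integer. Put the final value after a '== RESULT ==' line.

Walk:
N0 x:[19/2,57/2] y:[15/2,26] z:[17,56] -> hit [17,26], descend [11, 14]
  N11 x:[19/2,57/2] y:[15/2,26] z:[36,56] -> miss, prune
  N14 x:[21/2,53/2] y:[21/2,43/2] z:[17,33] -> hit [17,43/2], descend [3, 4]
    N3 x:[27/2,53/2] y:[21/2,43/2] z:[18,33] -> hit [18,43/2], descend [9, 12]
      N9 x:[27/2,33/2] y:[29/2,35/2] z:[21,31] -> miss, prune
      N12 x:[20,53/2] y:[21/2,43/2] z:[18,33] -> hit [20,43/2] leaf, test {P6@t=20, P11(miss), P13(miss)}
    N4 x:[21/2,15] y:[21/2,41/2] z:[17,30] -> miss, prune

Visited [0, 11, 14, 3, 9, 12, 4]. Tests: 7 box, 1 leaf. Nearest: P6.

== RESULT ==
7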